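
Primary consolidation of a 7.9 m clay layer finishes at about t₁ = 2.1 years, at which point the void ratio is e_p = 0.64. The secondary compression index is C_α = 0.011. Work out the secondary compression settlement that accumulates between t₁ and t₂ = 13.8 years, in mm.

S_s ≈ 43.3 mm

Secondary compression: S_s = C_α·H/(1+e_p)·log₁₀(t₂/t₁)
S_s = 0.011×7.9/(1+0.64)×log₁₀(13.8/2.1)
    = 0.05299 × 0.8177 = 0.04333 m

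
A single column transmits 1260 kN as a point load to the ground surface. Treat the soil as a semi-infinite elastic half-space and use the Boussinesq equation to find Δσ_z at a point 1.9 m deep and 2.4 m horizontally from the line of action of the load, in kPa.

Boussinesq vertical stress below a point load on an elastic half-space:
Δσ_z = 3P/(2πz²) · [1 + (r/z)²]^(−5/2)
r/z = 2.4/1.9 = 1.2632; [1+(r/z)²]^(−5/2) = 0.092134.
Δσ_z = 3×1260/(2π×1.9²) × 0.092134 = 166.65 × 0.092134 = 15.35 kPa

Δσ_z ≈ 15.4 kPa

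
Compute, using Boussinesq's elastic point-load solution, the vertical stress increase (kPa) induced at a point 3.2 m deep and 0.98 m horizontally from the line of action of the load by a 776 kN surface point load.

Δσ_z ≈ 28.9 kPa

Boussinesq vertical stress below a point load on an elastic half-space:
Δσ_z = 3P/(2πz²) · [1 + (r/z)²]^(−5/2)
r/z = 0.98/3.2 = 0.30625; [1+(r/z)²]^(−5/2) = 0.79922.
Δσ_z = 3×776/(2π×3.2²) × 0.79922 = 36.183 × 0.79922 = 28.92 kPa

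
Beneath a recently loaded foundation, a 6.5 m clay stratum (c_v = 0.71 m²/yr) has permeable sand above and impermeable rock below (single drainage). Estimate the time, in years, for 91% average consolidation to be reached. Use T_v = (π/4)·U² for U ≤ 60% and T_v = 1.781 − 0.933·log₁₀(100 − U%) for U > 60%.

t ≈ 53 years

Drainage path length: H_d = H = 6.5 m (single drainage).
U > 60%: T_v = 1.781 − 0.933·log₁₀(100 − 91) = 0.89069.
t = T_v·H_d²/c_v = 0.89069×6.5²/0.71 = 53 years.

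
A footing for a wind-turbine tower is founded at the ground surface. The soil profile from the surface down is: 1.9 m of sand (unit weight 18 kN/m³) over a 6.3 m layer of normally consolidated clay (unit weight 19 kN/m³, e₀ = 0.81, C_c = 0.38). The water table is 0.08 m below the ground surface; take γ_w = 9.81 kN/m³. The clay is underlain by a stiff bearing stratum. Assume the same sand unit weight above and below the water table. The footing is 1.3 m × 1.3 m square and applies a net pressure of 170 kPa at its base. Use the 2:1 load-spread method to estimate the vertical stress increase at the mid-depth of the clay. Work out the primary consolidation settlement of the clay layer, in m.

S_c ≈ 0.0839 m

Mid-depth of clay below the ground surface: z = 1.9 + 6.3/2 = 5.05 m.
Total vertical stress at mid-clay: σ_v = 18×1.9 + 19×3.15 = 94.05 kPa.
Pore pressure: u = 9.81×(5.05 − 0.08) = 48.756 kPa.
Initial effective stress: σ'_0 = σ_v − u = 94.05 − 48.756 = 45.294 kPa.
Stress increase at mid-clay by the 2:1 spreading method:
Δσ = qBL/((B+z)(L+z)) = 170×1.3×1.3/((1.3+5.05)(1.3+5.05)) = 7.1251 kPa
Final effective stress: σ'_f = σ'_0 + Δσ = 45.294 + 7.1251 = 52.419 kPa.
Normally consolidated clay, so the full stress increment lies on the virgin compression line:
S_c = C_c·H/(1+e₀)·log₁₀(σ'_f/σ'_0) = 0.38×6.3/(1+0.81)×log₁₀(52.419/45.294)
    = 1.3227 × 0.063448 = 0.08392 m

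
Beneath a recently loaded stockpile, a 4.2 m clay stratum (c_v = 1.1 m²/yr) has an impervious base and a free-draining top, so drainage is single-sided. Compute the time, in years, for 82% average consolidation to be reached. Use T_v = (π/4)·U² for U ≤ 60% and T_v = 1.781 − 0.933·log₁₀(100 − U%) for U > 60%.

t ≈ 9.78 years

Drainage path length: H_d = H = 4.2 m (single drainage).
U > 60%: T_v = 1.781 − 0.933·log₁₀(100 − 82) = 0.60983.
t = T_v·H_d²/c_v = 0.60983×4.2²/1.1 = 9.779 years.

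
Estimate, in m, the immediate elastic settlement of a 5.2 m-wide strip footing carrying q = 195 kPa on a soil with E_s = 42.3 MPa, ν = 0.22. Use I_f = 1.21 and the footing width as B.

S_e ≈ 0.0276 m

Immediate (elastic) settlement: S_e = q·B·(1−ν²)/E_s · I_f.
E_s = 42.3 MPa = 42300 kPa.
S_e = 195 × 5.2 × (1 − 0.22²) / 42300 × 1.21
    = 195 × 5.2 × 0.9516 / 42300 × 1.21
    = 0.0276 m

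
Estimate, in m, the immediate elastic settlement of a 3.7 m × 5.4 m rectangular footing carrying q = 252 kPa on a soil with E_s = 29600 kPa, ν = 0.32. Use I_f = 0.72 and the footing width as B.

Immediate (elastic) settlement: S_e = q·B·(1−ν²)/E_s · I_f.
S_e = 252 × 3.7 × (1 − 0.32²) / 29600 × 0.72
    = 252 × 3.7 × 0.8976 / 29600 × 0.72
    = 0.02036 m

S_e ≈ 0.0204 m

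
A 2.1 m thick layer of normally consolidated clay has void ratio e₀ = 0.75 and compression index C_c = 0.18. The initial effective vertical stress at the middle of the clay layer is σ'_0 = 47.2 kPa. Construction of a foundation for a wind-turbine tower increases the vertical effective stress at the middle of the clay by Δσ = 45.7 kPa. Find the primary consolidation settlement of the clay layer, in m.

Final effective stress: σ'_f = σ'_0 + Δσ = 47.2 + 45.7 = 92.9 kPa.
Normally consolidated clay, so the full stress increment lies on the virgin compression line:
S_c = C_c·H/(1+e₀)·log₁₀(σ'_f/σ'_0) = 0.18×2.1/(1+0.75)×log₁₀(92.9/47.2)
    = 0.216 × 0.29407 = 0.06352 m

S_c ≈ 0.0635 m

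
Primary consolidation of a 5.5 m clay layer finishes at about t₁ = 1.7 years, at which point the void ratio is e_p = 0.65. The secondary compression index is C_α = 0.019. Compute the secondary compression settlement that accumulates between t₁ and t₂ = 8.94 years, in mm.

S_s ≈ 45.7 mm

Secondary compression: S_s = C_α·H/(1+e_p)·log₁₀(t₂/t₁)
S_s = 0.019×5.5/(1+0.65)×log₁₀(8.94/1.7)
    = 0.06333 × 0.7209 = 0.04566 m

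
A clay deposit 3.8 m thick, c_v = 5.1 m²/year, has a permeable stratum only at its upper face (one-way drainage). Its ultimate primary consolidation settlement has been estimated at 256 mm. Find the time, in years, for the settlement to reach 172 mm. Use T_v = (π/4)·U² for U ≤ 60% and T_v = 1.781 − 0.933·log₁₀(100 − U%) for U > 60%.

Drainage path length: H_d = H = 3.8 m (single drainage).
U = S(t)/S_ult = 172/256 = 0.6719.
U > 60%: T_v = 1.781 − 0.933·log₁₀(100 − 67.188) = 0.36654.
t = T_v·H_d²/c_v = 0.36654×3.8²/5.1 = 1.038 years.

t ≈ 1.04 years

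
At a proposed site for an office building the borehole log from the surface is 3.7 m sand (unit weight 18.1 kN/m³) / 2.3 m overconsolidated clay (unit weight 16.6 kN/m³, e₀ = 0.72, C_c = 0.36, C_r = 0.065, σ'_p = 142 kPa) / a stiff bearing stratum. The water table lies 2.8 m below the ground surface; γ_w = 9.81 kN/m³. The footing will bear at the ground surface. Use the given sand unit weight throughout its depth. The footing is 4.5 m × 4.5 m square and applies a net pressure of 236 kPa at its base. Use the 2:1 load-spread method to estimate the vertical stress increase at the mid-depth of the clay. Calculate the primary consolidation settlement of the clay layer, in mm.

Mid-depth of clay below the ground surface: z = 3.7 + 2.3/2 = 4.85 m.
Total vertical stress at mid-clay: σ_v = 18.1×3.7 + 16.6×1.15 = 86.06 kPa.
Pore pressure: u = 9.81×(4.85 − 2.8) = 20.11 kPa.
Initial effective stress: σ'_0 = σ_v − u = 86.06 − 20.11 = 65.95 kPa.
Stress increase at mid-clay by the 2:1 spreading method:
Δσ = qBL/((B+z)(L+z)) = 236×4.5×4.5/((4.5+4.85)(4.5+4.85)) = 54.666 kPa
Final effective stress: σ'_f = 65.95 + 54.666 = 120.62 kPa.
σ'_f = 120.62 ≤ σ'_p = 142 kPa, so the clay remains overconsolidated and only the recompression index applies:
S_c = C_r·H/(1+e₀)·log₁₀(σ'_f/σ'_0) = 0.065×2.3/1.72×log₁₀(120.62/65.95)
    = 0.086918 × 0.2622 = 0.02279 m

S_c ≈ 22.8 mm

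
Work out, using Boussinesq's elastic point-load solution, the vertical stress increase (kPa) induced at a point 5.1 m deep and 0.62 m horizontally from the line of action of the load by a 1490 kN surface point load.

Boussinesq vertical stress below a point load on an elastic half-space:
Δσ_z = 3P/(2πz²) · [1 + (r/z)²]^(−5/2)
r/z = 0.62/5.1 = 0.12157; [1+(r/z)²]^(−5/2) = 0.96399.
Δσ_z = 3×1490/(2π×5.1²) × 0.96399 = 27.352 × 0.96399 = 26.37 kPa

Δσ_z ≈ 26.4 kPa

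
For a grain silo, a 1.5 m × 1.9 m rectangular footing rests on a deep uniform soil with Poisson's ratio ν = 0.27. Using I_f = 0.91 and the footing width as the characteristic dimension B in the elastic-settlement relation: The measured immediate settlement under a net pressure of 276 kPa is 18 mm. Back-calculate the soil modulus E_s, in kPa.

E_s ≈ 19400 kPa

S_e = q·B·(1−ν²)/E_s · I_f  ⇒  E_s = q·B·(1−ν²)·I_f / S_e.
E_s = 276 × 1.5 × 0.9271 × 0.91 / 0.018 = 19400 kPa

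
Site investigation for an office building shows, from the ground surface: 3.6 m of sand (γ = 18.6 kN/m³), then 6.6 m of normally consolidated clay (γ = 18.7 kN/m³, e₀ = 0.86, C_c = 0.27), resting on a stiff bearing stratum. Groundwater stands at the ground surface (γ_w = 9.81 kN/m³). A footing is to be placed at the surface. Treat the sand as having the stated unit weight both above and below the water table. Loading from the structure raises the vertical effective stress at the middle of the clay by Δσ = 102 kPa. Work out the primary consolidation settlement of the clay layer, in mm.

Mid-depth of clay below the ground surface: z = 3.6 + 6.6/2 = 6.9 m.
Total vertical stress at mid-clay: σ_v = 18.6×3.6 + 18.7×3.3 = 128.67 kPa.
Pore pressure: u = 9.81×(6.9 − 0) = 67.689 kPa.
Initial effective stress: σ'_0 = σ_v − u = 128.67 − 67.689 = 60.981 kPa.
Final effective stress: σ'_f = σ'_0 + Δσ = 60.981 + 102 = 162.98 kPa.
Normally consolidated clay, so the full stress increment lies on the virgin compression line:
S_c = C_c·H/(1+e₀)·log₁₀(σ'_f/σ'_0) = 0.27×6.6/(1+0.86)×log₁₀(162.98/60.981)
    = 0.95806 × 0.42694 = 0.409 m

S_c ≈ 409 mm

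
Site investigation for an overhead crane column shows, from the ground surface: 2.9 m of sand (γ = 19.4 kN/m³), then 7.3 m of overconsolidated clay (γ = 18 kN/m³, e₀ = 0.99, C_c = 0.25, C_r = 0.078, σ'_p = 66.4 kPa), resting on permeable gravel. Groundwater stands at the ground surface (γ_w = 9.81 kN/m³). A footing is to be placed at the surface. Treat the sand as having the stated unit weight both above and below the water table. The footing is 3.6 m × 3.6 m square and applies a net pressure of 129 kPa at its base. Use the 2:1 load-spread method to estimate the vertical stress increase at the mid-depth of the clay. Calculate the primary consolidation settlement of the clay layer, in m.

Mid-depth of clay below the ground surface: z = 2.9 + 7.3/2 = 6.55 m.
Total vertical stress at mid-clay: σ_v = 19.4×2.9 + 18×3.65 = 121.96 kPa.
Pore pressure: u = 9.81×(6.55 − 0) = 64.255 kPa.
Initial effective stress: σ'_0 = σ_v − u = 121.96 − 64.255 = 57.705 kPa.
Stress increase at mid-clay by the 2:1 spreading method:
Δσ = qBL/((B+z)(L+z)) = 129×3.6×3.6/((3.6+6.55)(3.6+6.55)) = 16.228 kPa
Final effective stress: σ'_f = 57.705 + 16.228 = 73.933 kPa.
σ'_f = 73.933 > σ'_p = 66.4 kPa, so the stress path crosses the preconsolidation pressure — recompression up to σ'_p, then virgin compression beyond:
S_c = H/(1+e₀)·[C_r·log₁₀(σ'_p/σ'_0) + C_c·log₁₀(σ'_f/σ'_p)]
    = 7.3/1.99 × [0.078×log₁₀(66.4/57.705) + 0.25×log₁₀(73.933/66.4)]
    = 3.6683 × [0.0047545 + 0.011668] = 0.06024 m

S_c ≈ 0.0602 m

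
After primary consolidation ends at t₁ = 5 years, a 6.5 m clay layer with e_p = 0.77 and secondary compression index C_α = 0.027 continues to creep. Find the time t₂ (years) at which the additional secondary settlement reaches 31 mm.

t₂ ≈ 10.3 years

S_s = C_α·H/(1+e_p)·log₁₀(t₂/t₁) ⇒ log₁₀(t₂/t₁) = S_s·(1+e_p)/(C_α·H).
log₁₀(t₂/t₁) = 0.031 × (1+0.77) / (0.027×6.5) = 0.3126
t₂ = t₁ × 10^0.3126 = 5 × 2.054 = 10.27 years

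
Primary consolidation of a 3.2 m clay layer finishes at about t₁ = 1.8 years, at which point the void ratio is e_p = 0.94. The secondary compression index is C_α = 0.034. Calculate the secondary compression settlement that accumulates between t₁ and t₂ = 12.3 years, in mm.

Secondary compression: S_s = C_α·H/(1+e_p)·log₁₀(t₂/t₁)
S_s = 0.034×3.2/(1+0.94)×log₁₀(12.3/1.8)
    = 0.05608 × 0.8346 = 0.04681 m

S_s ≈ 46.8 mm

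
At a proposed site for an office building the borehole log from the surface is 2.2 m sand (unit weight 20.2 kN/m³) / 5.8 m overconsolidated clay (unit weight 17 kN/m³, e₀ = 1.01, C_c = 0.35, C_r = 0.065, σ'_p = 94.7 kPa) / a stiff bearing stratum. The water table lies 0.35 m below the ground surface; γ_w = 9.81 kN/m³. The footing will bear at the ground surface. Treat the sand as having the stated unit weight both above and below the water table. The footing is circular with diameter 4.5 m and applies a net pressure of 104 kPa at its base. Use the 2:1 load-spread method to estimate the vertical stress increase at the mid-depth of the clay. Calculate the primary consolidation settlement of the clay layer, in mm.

Mid-depth of clay below the ground surface: z = 2.2 + 5.8/2 = 5.1 m.
Total vertical stress at mid-clay: σ_v = 20.2×2.2 + 17×2.9 = 93.74 kPa.
Pore pressure: u = 9.81×(5.1 − 0.35) = 46.598 kPa.
Initial effective stress: σ'_0 = σ_v − u = 93.74 − 46.598 = 47.142 kPa.
Stress increase at mid-clay by the 2:1 spreading method:
Δσ ≈ qD²/(D+z)² = 104×4.5²/(4.5+5.1)² = 22.852 kPa
Final effective stress: σ'_f = 47.142 + 22.852 = 69.994 kPa.
σ'_f = 69.994 ≤ σ'_p = 94.7 kPa, so the clay remains overconsolidated and only the recompression index applies:
S_c = C_r·H/(1+e₀)·log₁₀(σ'_f/σ'_0) = 0.065×5.8/2.01×log₁₀(69.994/47.142)
    = 0.18756 × 0.17165 = 0.0322 m

S_c ≈ 32.2 mm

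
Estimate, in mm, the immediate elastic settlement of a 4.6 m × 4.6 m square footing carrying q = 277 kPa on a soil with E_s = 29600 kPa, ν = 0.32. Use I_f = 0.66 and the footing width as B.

Immediate (elastic) settlement: S_e = q·B·(1−ν²)/E_s · I_f.
S_e = 277 × 4.6 × (1 − 0.32²) / 29600 × 0.66
    = 277 × 4.6 × 0.8976 / 29600 × 0.66
    = 0.0255 m = 25.5 mm

S_e ≈ 25.5 mm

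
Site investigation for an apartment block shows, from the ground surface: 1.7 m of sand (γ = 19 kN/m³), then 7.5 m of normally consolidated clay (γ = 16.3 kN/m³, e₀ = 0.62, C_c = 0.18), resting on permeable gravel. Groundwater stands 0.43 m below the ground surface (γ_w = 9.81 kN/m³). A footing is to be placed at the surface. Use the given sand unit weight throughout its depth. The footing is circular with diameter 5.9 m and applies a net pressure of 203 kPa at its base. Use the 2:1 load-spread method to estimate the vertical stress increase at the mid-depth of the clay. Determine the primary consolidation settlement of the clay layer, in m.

Mid-depth of clay below the ground surface: z = 1.7 + 7.5/2 = 5.45 m.
Total vertical stress at mid-clay: σ_v = 19×1.7 + 16.3×3.75 = 93.425 kPa.
Pore pressure: u = 9.81×(5.45 − 0.43) = 49.246 kPa.
Initial effective stress: σ'_0 = σ_v − u = 93.425 − 49.246 = 44.179 kPa.
Stress increase at mid-clay by the 2:1 spreading method:
Δσ ≈ qD²/(D+z)² = 203×5.9²/(5.9+5.45)² = 54.854 kPa
Final effective stress: σ'_f = σ'_0 + Δσ = 44.179 + 54.854 = 99.033 kPa.
Normally consolidated clay, so the full stress increment lies on the virgin compression line:
S_c = C_c·H/(1+e₀)·log₁₀(σ'_f/σ'_0) = 0.18×7.5/(1+0.62)×log₁₀(99.033/44.179)
    = 0.83333 × 0.35056 = 0.2921 m

S_c ≈ 0.292 m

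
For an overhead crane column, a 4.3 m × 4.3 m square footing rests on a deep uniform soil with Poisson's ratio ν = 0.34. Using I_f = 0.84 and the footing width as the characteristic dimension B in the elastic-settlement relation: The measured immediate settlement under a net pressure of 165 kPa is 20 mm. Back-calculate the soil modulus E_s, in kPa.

E_s ≈ 26400 kPa

S_e = q·B·(1−ν²)/E_s · I_f  ⇒  E_s = q·B·(1−ν²)·I_f / S_e.
E_s = 165 × 4.3 × 0.8844 × 0.84 / 0.02 = 26350 kPa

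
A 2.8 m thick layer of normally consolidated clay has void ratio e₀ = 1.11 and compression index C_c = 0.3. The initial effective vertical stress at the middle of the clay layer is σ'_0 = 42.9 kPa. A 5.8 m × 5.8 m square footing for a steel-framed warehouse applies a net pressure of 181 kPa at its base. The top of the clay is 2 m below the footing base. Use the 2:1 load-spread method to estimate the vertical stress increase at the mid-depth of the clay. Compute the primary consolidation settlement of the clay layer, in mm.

S_c ≈ 170 mm

Mid-depth of clay below the footing base: z = 2 + 2.8/2 = 3.4 m.
Stress increase at mid-clay by the 2:1 spreading method:
Δσ = qBL/((B+z)(L+z)) = 181×5.8×5.8/((5.8+3.4)(5.8+3.4)) = 71.938 kPa
Final effective stress: σ'_f = σ'_0 + Δσ = 42.9 + 71.938 = 114.84 kPa.
Normally consolidated clay, so the full stress increment lies on the virgin compression line:
S_c = C_c·H/(1+e₀)·log₁₀(σ'_f/σ'_0) = 0.3×2.8/(1+1.11)×log₁₀(114.84/42.9)
    = 0.3981 × 0.42764 = 0.1702 m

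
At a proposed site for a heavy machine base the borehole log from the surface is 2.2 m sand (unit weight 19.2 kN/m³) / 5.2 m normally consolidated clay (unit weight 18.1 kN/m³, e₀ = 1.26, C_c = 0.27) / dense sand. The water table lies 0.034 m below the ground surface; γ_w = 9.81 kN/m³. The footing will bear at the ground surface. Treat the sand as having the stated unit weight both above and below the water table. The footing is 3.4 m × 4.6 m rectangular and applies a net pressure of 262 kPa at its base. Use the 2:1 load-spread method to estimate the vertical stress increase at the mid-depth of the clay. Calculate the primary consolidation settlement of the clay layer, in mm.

S_c ≈ 219 mm

Mid-depth of clay below the ground surface: z = 2.2 + 5.2/2 = 4.8 m.
Total vertical stress at mid-clay: σ_v = 19.2×2.2 + 18.1×2.6 = 89.3 kPa.
Pore pressure: u = 9.81×(4.8 − 0.034) = 46.754 kPa.
Initial effective stress: σ'_0 = σ_v − u = 89.3 − 46.754 = 42.546 kPa.
Stress increase at mid-clay by the 2:1 spreading method:
Δσ = qBL/((B+z)(L+z)) = 262×3.4×4.6/((3.4+4.8)(4.6+4.8)) = 53.161 kPa
Final effective stress: σ'_f = σ'_0 + Δσ = 42.546 + 53.161 = 95.707 kPa.
Normally consolidated clay, so the full stress increment lies on the virgin compression line:
S_c = C_c·H/(1+e₀)·log₁₀(σ'_f/σ'_0) = 0.27×5.2/(1+1.26)×log₁₀(95.707/42.546)
    = 0.62124 × 0.35208 = 0.2187 m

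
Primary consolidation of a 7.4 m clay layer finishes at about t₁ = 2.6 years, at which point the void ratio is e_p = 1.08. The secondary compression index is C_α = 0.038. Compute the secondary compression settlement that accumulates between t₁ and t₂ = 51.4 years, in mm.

Secondary compression: S_s = C_α·H/(1+e_p)·log₁₀(t₂/t₁)
S_s = 0.038×7.4/(1+1.08)×log₁₀(51.4/2.6)
    = 0.1352 × 1.296 = 0.1752 m

S_s ≈ 175 mm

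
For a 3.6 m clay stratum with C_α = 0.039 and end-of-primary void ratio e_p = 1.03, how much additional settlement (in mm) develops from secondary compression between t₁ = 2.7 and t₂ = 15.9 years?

S_s ≈ 53.3 mm

Secondary compression: S_s = C_α·H/(1+e_p)·log₁₀(t₂/t₁)
S_s = 0.039×3.6/(1+1.03)×log₁₀(15.9/2.7)
    = 0.06916 × 0.77 = 0.05326 m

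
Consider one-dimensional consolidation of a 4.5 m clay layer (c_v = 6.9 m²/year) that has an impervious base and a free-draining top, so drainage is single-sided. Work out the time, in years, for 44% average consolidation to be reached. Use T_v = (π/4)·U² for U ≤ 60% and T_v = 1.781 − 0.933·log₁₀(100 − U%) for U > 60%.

t ≈ 0.446 years

Drainage path length: H_d = H = 4.5 m (single drainage).
U ≤ 60%: T_v = (π/4)·U² = (π/4)×0.44² = 0.15205.
t = T_v·H_d²/c_v = 0.15205×4.5²/6.9 = 0.4462 years.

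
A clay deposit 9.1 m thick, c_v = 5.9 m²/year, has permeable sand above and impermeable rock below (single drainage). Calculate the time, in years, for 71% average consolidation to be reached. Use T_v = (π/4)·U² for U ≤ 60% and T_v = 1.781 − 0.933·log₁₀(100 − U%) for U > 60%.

Drainage path length: H_d = H = 9.1 m (single drainage).
U > 60%: T_v = 1.781 − 0.933·log₁₀(100 − 71) = 0.41658.
t = T_v·H_d²/c_v = 0.41658×9.1²/5.9 = 5.847 years.

t ≈ 5.85 years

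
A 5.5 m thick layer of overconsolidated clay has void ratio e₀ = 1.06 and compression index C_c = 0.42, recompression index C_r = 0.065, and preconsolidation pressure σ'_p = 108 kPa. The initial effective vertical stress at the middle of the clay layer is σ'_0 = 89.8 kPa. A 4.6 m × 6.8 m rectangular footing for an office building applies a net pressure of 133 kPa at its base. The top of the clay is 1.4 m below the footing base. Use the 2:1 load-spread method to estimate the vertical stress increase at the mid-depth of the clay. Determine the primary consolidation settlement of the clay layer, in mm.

S_c ≈ 116 mm

Mid-depth of clay below the footing base: z = 1.4 + 5.5/2 = 4.15 m.
Stress increase at mid-clay by the 2:1 spreading method:
Δσ = qBL/((B+z)(L+z)) = 133×4.6×6.8/((4.6+4.15)(6.8+4.15)) = 43.421 kPa
Final effective stress: σ'_f = 89.8 + 43.421 = 133.22 kPa.
σ'_f = 133.22 > σ'_p = 108 kPa, so the stress path crosses the preconsolidation pressure — recompression up to σ'_p, then virgin compression beyond:
S_c = H/(1+e₀)·[C_r·log₁₀(σ'_p/σ'_0) + C_c·log₁₀(σ'_f/σ'_p)]
    = 5.5/2.06 × [0.065×log₁₀(108/89.8) + 0.42×log₁₀(133.22/108)]
    = 2.6699 × [0.0052096 + 0.038281] = 0.1161 m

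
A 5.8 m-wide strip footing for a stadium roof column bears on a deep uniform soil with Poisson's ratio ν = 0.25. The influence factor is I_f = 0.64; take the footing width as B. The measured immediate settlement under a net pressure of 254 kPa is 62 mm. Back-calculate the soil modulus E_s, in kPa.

S_e = q·B·(1−ν²)/E_s · I_f  ⇒  E_s = q·B·(1−ν²)·I_f / S_e.
E_s = 254 × 5.8 × 0.9375 × 0.64 / 0.062 = 14260 kPa

E_s ≈ 14300 kPa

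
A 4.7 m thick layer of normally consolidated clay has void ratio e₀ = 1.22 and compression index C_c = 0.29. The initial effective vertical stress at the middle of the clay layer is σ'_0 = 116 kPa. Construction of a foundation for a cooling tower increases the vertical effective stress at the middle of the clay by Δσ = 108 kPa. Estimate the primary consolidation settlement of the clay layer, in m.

S_c ≈ 0.175 m

Final effective stress: σ'_f = σ'_0 + Δσ = 116 + 108 = 224 kPa.
Normally consolidated clay, so the full stress increment lies on the virgin compression line:
S_c = C_c·H/(1+e₀)·log₁₀(σ'_f/σ'_0) = 0.29×4.7/(1+1.22)×log₁₀(224/116)
    = 0.61396 × 0.28579 = 0.1755 m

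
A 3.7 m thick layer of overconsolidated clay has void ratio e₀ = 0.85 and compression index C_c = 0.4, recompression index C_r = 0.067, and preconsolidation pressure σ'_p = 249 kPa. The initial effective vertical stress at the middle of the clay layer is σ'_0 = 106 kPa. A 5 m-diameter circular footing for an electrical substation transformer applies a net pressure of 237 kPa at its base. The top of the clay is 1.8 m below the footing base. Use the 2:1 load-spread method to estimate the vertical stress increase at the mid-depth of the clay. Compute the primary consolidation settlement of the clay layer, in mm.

Mid-depth of clay below the footing base: z = 1.8 + 3.7/2 = 3.65 m.
Stress increase at mid-clay by the 2:1 spreading method:
Δσ ≈ qD²/(D+z)² = 237×5²/(5+3.65)² = 79.187 kPa
Final effective stress: σ'_f = 106 + 79.187 = 185.19 kPa.
σ'_f = 185.19 ≤ σ'_p = 249 kPa, so the clay remains overconsolidated and only the recompression index applies:
S_c = C_r·H/(1+e₀)·log₁₀(σ'_f/σ'_0) = 0.067×3.7/1.85×log₁₀(185.19/106)
    = 0.134 × 0.24231 = 0.03247 m

S_c ≈ 32.5 mm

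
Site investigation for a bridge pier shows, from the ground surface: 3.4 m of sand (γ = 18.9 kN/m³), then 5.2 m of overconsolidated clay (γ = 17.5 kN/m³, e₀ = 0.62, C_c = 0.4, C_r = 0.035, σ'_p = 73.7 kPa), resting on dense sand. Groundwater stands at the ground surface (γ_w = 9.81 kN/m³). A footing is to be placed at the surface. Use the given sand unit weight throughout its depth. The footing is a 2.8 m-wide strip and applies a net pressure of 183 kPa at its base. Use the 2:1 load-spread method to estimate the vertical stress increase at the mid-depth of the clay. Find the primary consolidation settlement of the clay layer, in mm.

S_c ≈ 237 mm

Mid-depth of clay below the ground surface: z = 3.4 + 5.2/2 = 6 m.
Total vertical stress at mid-clay: σ_v = 18.9×3.4 + 17.5×2.6 = 109.76 kPa.
Pore pressure: u = 9.81×(6 − 0) = 58.86 kPa.
Initial effective stress: σ'_0 = σ_v − u = 109.76 − 58.86 = 50.9 kPa.
Stress increase at mid-clay by the 2:1 spreading method:
Δσ = qB/(B+z) = 183×2.8/(2.8+6) = 58.227 kPa
Final effective stress: σ'_f = 50.9 + 58.227 = 109.13 kPa.
σ'_f = 109.13 > σ'_p = 73.7 kPa, so the stress path crosses the preconsolidation pressure — recompression up to σ'_p, then virgin compression beyond:
S_c = H/(1+e₀)·[C_r·log₁₀(σ'_p/σ'_0) + C_c·log₁₀(σ'_f/σ'_p)]
    = 5.2/1.62 × [0.035×log₁₀(73.7/50.9) + 0.4×log₁₀(109.13/73.7)]
    = 3.2099 × [0.0056262 + 0.068191] = 0.2369 m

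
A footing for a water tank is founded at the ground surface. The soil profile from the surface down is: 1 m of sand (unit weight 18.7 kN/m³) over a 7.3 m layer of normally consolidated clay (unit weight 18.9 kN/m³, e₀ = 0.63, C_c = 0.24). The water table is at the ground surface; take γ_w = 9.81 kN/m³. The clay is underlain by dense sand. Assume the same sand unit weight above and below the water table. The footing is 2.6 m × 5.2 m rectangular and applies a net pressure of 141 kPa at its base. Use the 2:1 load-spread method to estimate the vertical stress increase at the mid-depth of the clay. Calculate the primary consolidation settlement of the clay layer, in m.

Mid-depth of clay below the ground surface: z = 1 + 7.3/2 = 4.65 m.
Total vertical stress at mid-clay: σ_v = 18.7×1 + 18.9×3.65 = 87.685 kPa.
Pore pressure: u = 9.81×(4.65 − 0) = 45.617 kPa.
Initial effective stress: σ'_0 = σ_v − u = 87.685 − 45.617 = 42.068 kPa.
Stress increase at mid-clay by the 2:1 spreading method:
Δσ = qBL/((B+z)(L+z)) = 141×2.6×5.2/((2.6+4.65)(5.2+4.65)) = 26.694 kPa
Final effective stress: σ'_f = σ'_0 + Δσ = 42.068 + 26.694 = 68.762 kPa.
Normally consolidated clay, so the full stress increment lies on the virgin compression line:
S_c = C_c·H/(1+e₀)·log₁₀(σ'_f/σ'_0) = 0.24×7.3/(1+0.63)×log₁₀(68.762/42.068)
    = 1.0748 × 0.2134 = 0.2294 m

S_c ≈ 0.229 m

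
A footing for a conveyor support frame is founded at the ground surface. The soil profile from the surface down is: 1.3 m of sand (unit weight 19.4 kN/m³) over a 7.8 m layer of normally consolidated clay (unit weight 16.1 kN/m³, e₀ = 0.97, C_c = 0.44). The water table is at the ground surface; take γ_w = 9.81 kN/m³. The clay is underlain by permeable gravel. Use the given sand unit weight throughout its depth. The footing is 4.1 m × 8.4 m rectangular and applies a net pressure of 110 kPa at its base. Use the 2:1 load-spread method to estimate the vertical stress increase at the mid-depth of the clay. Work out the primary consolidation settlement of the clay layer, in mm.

S_c ≈ 449 mm

Mid-depth of clay below the ground surface: z = 1.3 + 7.8/2 = 5.2 m.
Total vertical stress at mid-clay: σ_v = 19.4×1.3 + 16.1×3.9 = 88.01 kPa.
Pore pressure: u = 9.81×(5.2 − 0) = 51.012 kPa.
Initial effective stress: σ'_0 = σ_v − u = 88.01 − 51.012 = 36.998 kPa.
Stress increase at mid-clay by the 2:1 spreading method:
Δσ = qBL/((B+z)(L+z)) = 110×4.1×8.4/((4.1+5.2)(8.4+5.2)) = 29.953 kPa
Final effective stress: σ'_f = σ'_0 + Δσ = 36.998 + 29.953 = 66.951 kPa.
Normally consolidated clay, so the full stress increment lies on the virgin compression line:
S_c = C_c·H/(1+e₀)·log₁₀(σ'_f/σ'_0) = 0.44×7.8/(1+0.97)×log₁₀(66.951/36.998)
    = 1.7421 × 0.25758 = 0.4487 m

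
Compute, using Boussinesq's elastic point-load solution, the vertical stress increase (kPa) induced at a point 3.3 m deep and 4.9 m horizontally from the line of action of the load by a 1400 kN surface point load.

Boussinesq vertical stress below a point load on an elastic half-space:
Δσ_z = 3P/(2πz²) · [1 + (r/z)²]^(−5/2)
r/z = 4.9/3.3 = 1.4848; [1+(r/z)²]^(−5/2) = 0.054388.
Δσ_z = 3×1400/(2π×3.3²) × 0.054388 = 61.382 × 0.054388 = 3.338 kPa

Δσ_z ≈ 3.34 kPa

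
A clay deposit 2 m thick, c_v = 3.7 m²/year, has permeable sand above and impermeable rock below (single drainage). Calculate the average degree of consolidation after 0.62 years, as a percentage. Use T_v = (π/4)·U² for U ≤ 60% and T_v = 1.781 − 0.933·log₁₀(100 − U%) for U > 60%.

Drainage path length: H_d = H = 2 m (single drainage).
T_v = c_v·t/H_d² = 3.7×0.62/2² = 0.5735.
T_v = 0.5735 corresponds to the U > 60% branch:
U = 1 − 10^((1.781 − T_v)/0.933)/100 = 0.8031

U ≈ 80.3 %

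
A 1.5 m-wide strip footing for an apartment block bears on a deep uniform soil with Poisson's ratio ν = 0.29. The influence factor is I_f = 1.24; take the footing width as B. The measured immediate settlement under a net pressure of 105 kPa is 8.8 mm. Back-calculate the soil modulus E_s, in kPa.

S_e = q·B·(1−ν²)/E_s · I_f  ⇒  E_s = q·B·(1−ν²)·I_f / S_e.
E_s = 105 × 1.5 × 0.9159 × 1.24 / 0.0088 = 20330 kPa

E_s ≈ 20300 kPa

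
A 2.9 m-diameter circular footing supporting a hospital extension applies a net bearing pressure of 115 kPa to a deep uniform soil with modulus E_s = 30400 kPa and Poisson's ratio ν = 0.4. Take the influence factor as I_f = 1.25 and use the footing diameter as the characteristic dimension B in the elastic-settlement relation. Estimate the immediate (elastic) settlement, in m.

Immediate (elastic) settlement: S_e = q·B·(1−ν²)/E_s · I_f.
S_e = 115 × 2.9 × (1 − 0.4²) / 30400 × 1.25
    = 115 × 2.9 × 0.84 / 30400 × 1.25
    = 0.01152 m

S_e ≈ 0.0115 m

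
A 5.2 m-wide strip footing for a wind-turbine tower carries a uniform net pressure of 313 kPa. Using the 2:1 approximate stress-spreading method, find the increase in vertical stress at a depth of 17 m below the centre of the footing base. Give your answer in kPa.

By the 2:1 method the load spreads at 1 horizontal : 2 vertical, so at depth z the loaded area has grown by z in each plan dimension:
Δσ = qB/(B+z) = 313×5.2/(5.2+17) = 73.315 kPa

Δσ_z ≈ 73.3 kPa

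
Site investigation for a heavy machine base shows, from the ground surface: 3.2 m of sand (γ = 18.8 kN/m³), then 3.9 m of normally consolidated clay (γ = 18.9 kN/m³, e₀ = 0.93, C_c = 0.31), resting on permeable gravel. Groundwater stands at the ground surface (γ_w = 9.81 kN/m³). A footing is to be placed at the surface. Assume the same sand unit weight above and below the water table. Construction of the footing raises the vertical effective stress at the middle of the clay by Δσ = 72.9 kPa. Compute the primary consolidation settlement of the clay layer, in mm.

Mid-depth of clay below the ground surface: z = 3.2 + 3.9/2 = 5.15 m.
Total vertical stress at mid-clay: σ_v = 18.8×3.2 + 18.9×1.95 = 97.015 kPa.
Pore pressure: u = 9.81×(5.15 − 0) = 50.522 kPa.
Initial effective stress: σ'_0 = σ_v − u = 97.015 − 50.522 = 46.493 kPa.
Final effective stress: σ'_f = σ'_0 + Δσ = 46.493 + 72.9 = 119.39 kPa.
Normally consolidated clay, so the full stress increment lies on the virgin compression line:
S_c = C_c·H/(1+e₀)·log₁₀(σ'_f/σ'_0) = 0.31×3.9/(1+0.93)×log₁₀(119.39/46.493)
    = 0.62642 × 0.40958 = 0.2566 m

S_c ≈ 257 mm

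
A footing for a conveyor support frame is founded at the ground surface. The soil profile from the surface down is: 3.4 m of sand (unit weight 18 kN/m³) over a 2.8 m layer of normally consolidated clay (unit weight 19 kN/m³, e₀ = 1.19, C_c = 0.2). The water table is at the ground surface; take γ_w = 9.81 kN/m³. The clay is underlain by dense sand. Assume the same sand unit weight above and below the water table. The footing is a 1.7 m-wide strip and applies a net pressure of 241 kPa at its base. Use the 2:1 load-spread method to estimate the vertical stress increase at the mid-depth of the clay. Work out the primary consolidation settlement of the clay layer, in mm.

S_c ≈ 104 mm

Mid-depth of clay below the ground surface: z = 3.4 + 2.8/2 = 4.8 m.
Total vertical stress at mid-clay: σ_v = 18×3.4 + 19×1.4 = 87.8 kPa.
Pore pressure: u = 9.81×(4.8 − 0) = 47.088 kPa.
Initial effective stress: σ'_0 = σ_v − u = 87.8 − 47.088 = 40.712 kPa.
Stress increase at mid-clay by the 2:1 spreading method:
Δσ = qB/(B+z) = 241×1.7/(1.7+4.8) = 63.031 kPa
Final effective stress: σ'_f = σ'_0 + Δσ = 40.712 + 63.031 = 103.74 kPa.
Normally consolidated clay, so the full stress increment lies on the virgin compression line:
S_c = C_c·H/(1+e₀)·log₁₀(σ'_f/σ'_0) = 0.2×2.8/(1+1.19)×log₁₀(103.74/40.712)
    = 0.25571 × 0.40622 = 0.1039 m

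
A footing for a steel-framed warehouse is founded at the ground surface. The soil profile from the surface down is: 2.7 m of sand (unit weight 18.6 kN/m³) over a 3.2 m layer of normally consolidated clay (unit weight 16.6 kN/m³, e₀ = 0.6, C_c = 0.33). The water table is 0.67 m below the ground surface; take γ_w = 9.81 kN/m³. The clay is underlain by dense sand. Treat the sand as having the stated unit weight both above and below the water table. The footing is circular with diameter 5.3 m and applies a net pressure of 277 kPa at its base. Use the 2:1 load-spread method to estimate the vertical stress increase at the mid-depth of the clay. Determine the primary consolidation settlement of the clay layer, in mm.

S_c ≈ 320 mm

Mid-depth of clay below the ground surface: z = 2.7 + 3.2/2 = 4.3 m.
Total vertical stress at mid-clay: σ_v = 18.6×2.7 + 16.6×1.6 = 76.78 kPa.
Pore pressure: u = 9.81×(4.3 − 0.67) = 35.61 kPa.
Initial effective stress: σ'_0 = σ_v − u = 76.78 − 35.61 = 41.17 kPa.
Stress increase at mid-clay by the 2:1 spreading method:
Δσ ≈ qD²/(D+z)² = 277×5.3²/(5.3+4.3)² = 84.428 kPa
Final effective stress: σ'_f = σ'_0 + Δσ = 41.17 + 84.428 = 125.6 kPa.
Normally consolidated clay, so the full stress increment lies on the virgin compression line:
S_c = C_c·H/(1+e₀)·log₁₀(σ'_f/σ'_0) = 0.33×3.2/(1+0.6)×log₁₀(125.6/41.17)
    = 0.66 × 0.48441 = 0.3197 m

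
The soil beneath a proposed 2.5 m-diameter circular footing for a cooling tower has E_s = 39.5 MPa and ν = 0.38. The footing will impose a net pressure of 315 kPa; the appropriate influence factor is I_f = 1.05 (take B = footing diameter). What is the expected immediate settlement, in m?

Immediate (elastic) settlement: S_e = q·B·(1−ν²)/E_s · I_f.
E_s = 39.5 MPa = 39500 kPa.
S_e = 315 × 2.5 × (1 − 0.38²) / 39500 × 1.05
    = 315 × 2.5 × 0.8556 / 39500 × 1.05
    = 0.01791 m

S_e ≈ 0.0179 m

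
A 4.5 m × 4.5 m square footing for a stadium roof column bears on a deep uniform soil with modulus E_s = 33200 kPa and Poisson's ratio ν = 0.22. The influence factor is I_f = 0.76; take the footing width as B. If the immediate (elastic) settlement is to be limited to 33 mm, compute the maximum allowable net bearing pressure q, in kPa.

q ≈ 337 kPa

S_e = q·B·(1−ν²)/E_s · I_f  ⇒  q = S_e·E_s / (B·(1−ν²)·I_f).
q = 0.033 × 33200 / (4.5 × 0.9516 × 0.76) = 336.6 kPa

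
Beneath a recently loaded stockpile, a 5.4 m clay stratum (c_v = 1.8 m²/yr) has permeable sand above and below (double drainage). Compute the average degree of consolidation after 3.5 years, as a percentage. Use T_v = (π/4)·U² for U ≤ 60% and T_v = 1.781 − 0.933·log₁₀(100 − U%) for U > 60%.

Drainage path length: H_d = H/2 = 2.7 m (double drainage).
T_v = c_v·t/H_d² = 1.8×3.5/2.7² = 0.8642.
T_v = 0.8642 corresponds to the U > 60% branch:
U = 1 − 10^((1.781 − T_v)/0.933)/100 = 0.9039

U ≈ 90.4 %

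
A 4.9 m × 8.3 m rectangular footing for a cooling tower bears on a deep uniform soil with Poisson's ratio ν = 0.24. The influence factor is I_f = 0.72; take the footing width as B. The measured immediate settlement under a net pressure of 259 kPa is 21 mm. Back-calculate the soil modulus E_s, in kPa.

S_e = q·B·(1−ν²)/E_s · I_f  ⇒  E_s = q·B·(1−ν²)·I_f / S_e.
E_s = 259 × 4.9 × 0.9424 × 0.72 / 0.021 = 41010 kPa

E_s ≈ 41000 kPa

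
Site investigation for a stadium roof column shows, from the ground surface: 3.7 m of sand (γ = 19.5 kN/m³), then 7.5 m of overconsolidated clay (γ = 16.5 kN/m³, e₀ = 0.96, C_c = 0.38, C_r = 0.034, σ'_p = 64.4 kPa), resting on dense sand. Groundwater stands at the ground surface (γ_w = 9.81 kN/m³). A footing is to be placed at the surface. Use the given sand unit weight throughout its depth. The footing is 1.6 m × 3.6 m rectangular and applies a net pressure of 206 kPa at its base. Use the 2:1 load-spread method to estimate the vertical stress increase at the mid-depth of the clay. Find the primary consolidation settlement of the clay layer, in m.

Mid-depth of clay below the ground surface: z = 3.7 + 7.5/2 = 7.45 m.
Total vertical stress at mid-clay: σ_v = 19.5×3.7 + 16.5×3.75 = 134.03 kPa.
Pore pressure: u = 9.81×(7.45 − 0) = 73.085 kPa.
Initial effective stress: σ'_0 = σ_v − u = 134.03 − 73.085 = 60.945 kPa.
Stress increase at mid-clay by the 2:1 spreading method:
Δσ = qBL/((B+z)(L+z)) = 206×1.6×3.6/((1.6+7.45)(3.6+7.45)) = 11.865 kPa
Final effective stress: σ'_f = 60.945 + 11.865 = 72.81 kPa.
σ'_f = 72.81 > σ'_p = 64.4 kPa, so the stress path crosses the preconsolidation pressure — recompression up to σ'_p, then virgin compression beyond:
S_c = H/(1+e₀)·[C_r·log₁₀(σ'_p/σ'_0) + C_c·log₁₀(σ'_f/σ'_p)]
    = 7.5/1.96 × [0.034×log₁₀(64.4/60.945) + 0.38×log₁₀(72.81/64.4)]
    = 3.8265 × [0.00081422 + 0.020256] = 0.08063 m

S_c ≈ 0.0806 m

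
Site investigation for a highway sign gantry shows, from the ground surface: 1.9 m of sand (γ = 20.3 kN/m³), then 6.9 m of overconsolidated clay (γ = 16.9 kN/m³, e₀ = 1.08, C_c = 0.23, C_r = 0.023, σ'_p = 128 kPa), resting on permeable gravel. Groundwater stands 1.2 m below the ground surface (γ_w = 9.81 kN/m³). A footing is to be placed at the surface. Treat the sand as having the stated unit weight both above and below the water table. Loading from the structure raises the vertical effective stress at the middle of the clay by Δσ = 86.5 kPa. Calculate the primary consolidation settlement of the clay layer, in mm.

Mid-depth of clay below the ground surface: z = 1.9 + 6.9/2 = 5.35 m.
Total vertical stress at mid-clay: σ_v = 20.3×1.9 + 16.9×3.45 = 96.875 kPa.
Pore pressure: u = 9.81×(5.35 − 1.2) = 40.712 kPa.
Initial effective stress: σ'_0 = σ_v − u = 96.875 − 40.712 = 56.163 kPa.
Final effective stress: σ'_f = 56.163 + 86.5 = 142.66 kPa.
σ'_f = 142.66 > σ'_p = 128 kPa, so the stress path crosses the preconsolidation pressure — recompression up to σ'_p, then virgin compression beyond:
S_c = H/(1+e₀)·[C_r·log₁₀(σ'_p/σ'_0) + C_c·log₁₀(σ'_f/σ'_p)]
    = 6.9/2.08 × [0.023×log₁₀(128/56.163) + 0.23×log₁₀(142.66/128)]
    = 3.3173 × [0.0082285 + 0.010831] = 0.06323 m

S_c ≈ 63.2 mm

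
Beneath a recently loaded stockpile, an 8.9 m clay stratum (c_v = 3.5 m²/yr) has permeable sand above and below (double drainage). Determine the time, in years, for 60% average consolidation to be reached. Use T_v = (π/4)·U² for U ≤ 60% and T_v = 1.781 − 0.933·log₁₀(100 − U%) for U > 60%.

Drainage path length: H_d = H/2 = 4.45 m (double drainage).
U ≤ 60%: T_v = (π/4)·U² = (π/4)×0.6² = 0.28274.
t = T_v·H_d²/c_v = 0.28274×4.45²/3.5 = 1.6 years.

t ≈ 1.6 years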